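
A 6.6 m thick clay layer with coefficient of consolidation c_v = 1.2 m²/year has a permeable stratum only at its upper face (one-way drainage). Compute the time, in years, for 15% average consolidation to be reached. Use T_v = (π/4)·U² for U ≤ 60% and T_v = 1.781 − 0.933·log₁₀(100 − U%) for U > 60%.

Drainage path length: H_d = H = 6.6 m (single drainage).
U ≤ 60%: T_v = (π/4)·U² = (π/4)×0.15² = 0.017671.
t = T_v·H_d²/c_v = 0.017671×6.6²/1.2 = 0.6415 years.

t ≈ 0.641 years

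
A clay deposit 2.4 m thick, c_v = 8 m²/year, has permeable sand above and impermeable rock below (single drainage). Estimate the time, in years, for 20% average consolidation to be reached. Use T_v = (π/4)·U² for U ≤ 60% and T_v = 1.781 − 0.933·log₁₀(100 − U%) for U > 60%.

t ≈ 0.0226 years

Drainage path length: H_d = H = 2.4 m (single drainage).
U ≤ 60%: T_v = (π/4)·U² = (π/4)×0.2² = 0.031416.
t = T_v·H_d²/c_v = 0.031416×2.4²/8 = 0.02262 years.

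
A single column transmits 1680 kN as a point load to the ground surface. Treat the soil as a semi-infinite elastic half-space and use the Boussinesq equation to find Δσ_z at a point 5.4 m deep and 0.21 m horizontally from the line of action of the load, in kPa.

Δσ_z ≈ 27.4 kPa

Boussinesq vertical stress below a point load on an elastic half-space:
Δσ_z = 3P/(2πz²) · [1 + (r/z)²]^(−5/2)
r/z = 0.21/5.4 = 0.038889; [1+(r/z)²]^(−5/2) = 0.99623.
Δσ_z = 3×1680/(2π×5.4²) × 0.99623 = 27.508 × 0.99623 = 27.4 kPa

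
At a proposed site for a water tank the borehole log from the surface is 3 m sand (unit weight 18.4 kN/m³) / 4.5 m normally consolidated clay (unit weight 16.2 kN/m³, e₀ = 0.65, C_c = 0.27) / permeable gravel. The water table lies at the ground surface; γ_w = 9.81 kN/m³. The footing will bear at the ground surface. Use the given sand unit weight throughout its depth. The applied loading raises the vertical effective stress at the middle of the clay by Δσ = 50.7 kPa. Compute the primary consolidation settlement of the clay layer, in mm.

Mid-depth of clay below the ground surface: z = 3 + 4.5/2 = 5.25 m.
Total vertical stress at mid-clay: σ_v = 18.4×3 + 16.2×2.25 = 91.65 kPa.
Pore pressure: u = 9.81×(5.25 − 0) = 51.503 kPa.
Initial effective stress: σ'_0 = σ_v − u = 91.65 − 51.503 = 40.147 kPa.
Final effective stress: σ'_f = σ'_0 + Δσ = 40.147 + 50.7 = 90.847 kPa.
Normally consolidated clay, so the full stress increment lies on the virgin compression line:
S_c = C_c·H/(1+e₀)·log₁₀(σ'_f/σ'_0) = 0.27×4.5/(1+0.65)×log₁₀(90.847/40.147)
    = 0.73636 × 0.35466 = 0.2612 m

S_c ≈ 261 mm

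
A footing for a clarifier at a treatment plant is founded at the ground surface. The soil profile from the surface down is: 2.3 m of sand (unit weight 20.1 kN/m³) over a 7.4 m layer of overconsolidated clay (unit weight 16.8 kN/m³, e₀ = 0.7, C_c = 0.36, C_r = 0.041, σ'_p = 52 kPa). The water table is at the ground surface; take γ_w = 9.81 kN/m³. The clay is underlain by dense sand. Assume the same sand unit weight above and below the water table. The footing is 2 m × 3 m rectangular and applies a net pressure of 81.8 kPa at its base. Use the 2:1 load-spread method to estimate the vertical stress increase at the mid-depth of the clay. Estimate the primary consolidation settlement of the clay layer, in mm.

S_c ≈ 58.4 mm

Mid-depth of clay below the ground surface: z = 2.3 + 7.4/2 = 6 m.
Total vertical stress at mid-clay: σ_v = 20.1×2.3 + 16.8×3.7 = 108.39 kPa.
Pore pressure: u = 9.81×(6 − 0) = 58.86 kPa.
Initial effective stress: σ'_0 = σ_v − u = 108.39 − 58.86 = 49.53 kPa.
Stress increase at mid-clay by the 2:1 spreading method:
Δσ = qBL/((B+z)(L+z)) = 81.8×2×3/((2+6)(3+6)) = 6.8167 kPa
Final effective stress: σ'_f = 49.53 + 6.8167 = 56.347 kPa.
σ'_f = 56.347 > σ'_p = 52 kPa, so the stress path crosses the preconsolidation pressure — recompression up to σ'_p, then virgin compression beyond:
S_c = H/(1+e₀)·[C_r·log₁₀(σ'_p/σ'_0) + C_c·log₁₀(σ'_f/σ'_p)]
    = 7.4/1.7 × [0.041×log₁₀(52/49.53) + 0.36×log₁₀(56.347/52)]
    = 4.3529 × [0.00086654 + 0.012552] = 0.05841 m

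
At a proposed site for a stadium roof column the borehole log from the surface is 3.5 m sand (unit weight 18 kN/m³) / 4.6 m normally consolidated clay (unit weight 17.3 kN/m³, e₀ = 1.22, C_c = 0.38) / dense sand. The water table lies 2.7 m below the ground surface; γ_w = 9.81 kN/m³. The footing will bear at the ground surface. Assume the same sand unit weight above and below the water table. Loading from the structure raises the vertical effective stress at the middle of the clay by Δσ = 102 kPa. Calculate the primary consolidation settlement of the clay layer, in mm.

S_c ≈ 301 mm

Mid-depth of clay below the ground surface: z = 3.5 + 4.6/2 = 5.8 m.
Total vertical stress at mid-clay: σ_v = 18×3.5 + 17.3×2.3 = 102.79 kPa.
Pore pressure: u = 9.81×(5.8 − 2.7) = 30.411 kPa.
Initial effective stress: σ'_0 = σ_v − u = 102.79 − 30.411 = 72.379 kPa.
Final effective stress: σ'_f = σ'_0 + Δσ = 72.379 + 102 = 174.38 kPa.
Normally consolidated clay, so the full stress increment lies on the virgin compression line:
S_c = C_c·H/(1+e₀)·log₁₀(σ'_f/σ'_0) = 0.38×4.6/(1+1.22)×log₁₀(174.38/72.379)
    = 0.78739 × 0.38188 = 0.3007 m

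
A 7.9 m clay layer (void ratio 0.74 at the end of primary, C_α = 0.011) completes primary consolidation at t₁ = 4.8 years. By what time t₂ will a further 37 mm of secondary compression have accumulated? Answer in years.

t₂ ≈ 26.4 years

S_s = C_α·H/(1+e_p)·log₁₀(t₂/t₁) ⇒ log₁₀(t₂/t₁) = S_s·(1+e_p)/(C_α·H).
log₁₀(t₂/t₁) = 0.037 × (1+0.74) / (0.011×7.9) = 0.7409
t₂ = t₁ × 10^0.7409 = 4.8 × 5.506 = 26.43 years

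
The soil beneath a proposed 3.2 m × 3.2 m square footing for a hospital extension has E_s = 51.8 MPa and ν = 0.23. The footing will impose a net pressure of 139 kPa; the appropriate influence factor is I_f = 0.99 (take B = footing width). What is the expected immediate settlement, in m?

Immediate (elastic) settlement: S_e = q·B·(1−ν²)/E_s · I_f.
E_s = 51.8 MPa = 51800 kPa.
S_e = 139 × 3.2 × (1 − 0.23²) / 51800 × 0.99
    = 139 × 3.2 × 0.9471 / 51800 × 0.99
    = 0.008051 m

S_e ≈ 0.00805 m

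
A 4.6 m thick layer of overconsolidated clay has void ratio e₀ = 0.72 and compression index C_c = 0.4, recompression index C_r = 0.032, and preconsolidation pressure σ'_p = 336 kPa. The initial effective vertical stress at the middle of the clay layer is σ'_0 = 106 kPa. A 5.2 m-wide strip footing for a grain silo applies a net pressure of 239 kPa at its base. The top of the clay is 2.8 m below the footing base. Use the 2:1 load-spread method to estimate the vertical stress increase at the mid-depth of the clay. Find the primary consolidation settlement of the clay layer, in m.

S_c ≈ 0.0282 m

Mid-depth of clay below the footing base: z = 2.8 + 4.6/2 = 5.1 m.
Stress increase at mid-clay by the 2:1 spreading method:
Δσ = qB/(B+z) = 239×5.2/(5.2+5.1) = 120.66 kPa
Final effective stress: σ'_f = 106 + 120.66 = 226.66 kPa.
σ'_f = 226.66 ≤ σ'_p = 336 kPa, so the clay remains overconsolidated and only the recompression index applies:
S_c = C_r·H/(1+e₀)·log₁₀(σ'_f/σ'_0) = 0.032×4.6/1.72×log₁₀(226.66/106)
    = 0.085581 × 0.33007 = 0.02825 m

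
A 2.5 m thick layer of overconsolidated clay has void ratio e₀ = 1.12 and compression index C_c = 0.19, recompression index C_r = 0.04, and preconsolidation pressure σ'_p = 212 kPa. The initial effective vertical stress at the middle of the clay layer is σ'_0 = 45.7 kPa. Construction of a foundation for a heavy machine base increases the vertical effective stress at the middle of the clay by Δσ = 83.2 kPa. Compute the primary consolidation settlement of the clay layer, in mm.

Final effective stress: σ'_f = 45.7 + 83.2 = 128.9 kPa.
σ'_f = 128.9 ≤ σ'_p = 212 kPa, so the clay remains overconsolidated and only the recompression index applies:
S_c = C_r·H/(1+e₀)·log₁₀(σ'_f/σ'_0) = 0.04×2.5/2.12×log₁₀(128.9/45.7)
    = 0.047168 × 0.45034 = 0.02124 m

S_c ≈ 21.2 mm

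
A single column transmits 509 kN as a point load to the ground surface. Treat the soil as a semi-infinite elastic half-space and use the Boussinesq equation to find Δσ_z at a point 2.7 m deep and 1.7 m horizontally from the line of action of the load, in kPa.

Δσ_z ≈ 14.5 kPa

Boussinesq vertical stress below a point load on an elastic half-space:
Δσ_z = 3P/(2πz²) · [1 + (r/z)²]^(−5/2)
r/z = 1.7/2.7 = 0.62963; [1+(r/z)²]^(−5/2) = 0.43396.
Δσ_z = 3×509/(2π×2.7²) × 0.43396 = 33.337 × 0.43396 = 14.47 kPa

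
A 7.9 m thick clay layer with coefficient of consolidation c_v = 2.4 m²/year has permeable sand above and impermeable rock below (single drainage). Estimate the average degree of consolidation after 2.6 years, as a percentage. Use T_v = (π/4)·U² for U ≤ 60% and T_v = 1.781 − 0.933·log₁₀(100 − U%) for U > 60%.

U ≈ 35.7 %

Drainage path length: H_d = H = 7.9 m (single drainage).
T_v = c_v·t/H_d² = 2.4×2.6/7.9² = 0.099984.
T_v = 0.099984 corresponds to the U ≤ 60% branch:
U = √(4T_v/π) = 0.3568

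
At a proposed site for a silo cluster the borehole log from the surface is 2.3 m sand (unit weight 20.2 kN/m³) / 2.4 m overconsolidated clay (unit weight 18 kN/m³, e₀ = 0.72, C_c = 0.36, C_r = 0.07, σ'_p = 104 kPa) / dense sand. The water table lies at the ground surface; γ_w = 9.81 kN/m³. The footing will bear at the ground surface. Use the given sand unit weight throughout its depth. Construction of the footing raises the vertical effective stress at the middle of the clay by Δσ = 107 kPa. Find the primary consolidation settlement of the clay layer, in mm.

Mid-depth of clay below the ground surface: z = 2.3 + 2.4/2 = 3.5 m.
Total vertical stress at mid-clay: σ_v = 20.2×2.3 + 18×1.2 = 68.06 kPa.
Pore pressure: u = 9.81×(3.5 − 0) = 34.335 kPa.
Initial effective stress: σ'_0 = σ_v − u = 68.06 − 34.335 = 33.725 kPa.
Final effective stress: σ'_f = 33.725 + 107 = 140.72 kPa.
σ'_f = 140.72 > σ'_p = 104 kPa, so the stress path crosses the preconsolidation pressure — recompression up to σ'_p, then virgin compression beyond:
S_c = H/(1+e₀)·[C_r·log₁₀(σ'_p/σ'_0) + C_c·log₁₀(σ'_f/σ'_p)]
    = 2.4/1.72 × [0.07×log₁₀(104/33.725) + 0.36×log₁₀(140.72/104)]
    = 1.3953 × [0.034236 + 0.047276] = 0.1137 m

S_c ≈ 114 mm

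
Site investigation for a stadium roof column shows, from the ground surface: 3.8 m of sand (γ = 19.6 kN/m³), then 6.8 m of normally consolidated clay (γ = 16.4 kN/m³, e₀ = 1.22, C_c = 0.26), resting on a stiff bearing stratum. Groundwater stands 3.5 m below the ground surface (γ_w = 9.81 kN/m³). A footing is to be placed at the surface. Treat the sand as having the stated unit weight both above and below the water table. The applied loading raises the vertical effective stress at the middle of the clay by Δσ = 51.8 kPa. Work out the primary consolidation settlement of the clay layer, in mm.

Mid-depth of clay below the ground surface: z = 3.8 + 6.8/2 = 7.2 m.
Total vertical stress at mid-clay: σ_v = 19.6×3.8 + 16.4×3.4 = 130.24 kPa.
Pore pressure: u = 9.81×(7.2 − 3.5) = 36.297 kPa.
Initial effective stress: σ'_0 = σ_v − u = 130.24 − 36.297 = 93.943 kPa.
Final effective stress: σ'_f = σ'_0 + Δσ = 93.943 + 51.8 = 145.74 kPa.
Normally consolidated clay, so the full stress increment lies on the virgin compression line:
S_c = C_c·H/(1+e₀)·log₁₀(σ'_f/σ'_0) = 0.26×6.8/(1+1.22)×log₁₀(145.74/93.943)
    = 0.7964 × 0.19071 = 0.1519 m

S_c ≈ 152 mm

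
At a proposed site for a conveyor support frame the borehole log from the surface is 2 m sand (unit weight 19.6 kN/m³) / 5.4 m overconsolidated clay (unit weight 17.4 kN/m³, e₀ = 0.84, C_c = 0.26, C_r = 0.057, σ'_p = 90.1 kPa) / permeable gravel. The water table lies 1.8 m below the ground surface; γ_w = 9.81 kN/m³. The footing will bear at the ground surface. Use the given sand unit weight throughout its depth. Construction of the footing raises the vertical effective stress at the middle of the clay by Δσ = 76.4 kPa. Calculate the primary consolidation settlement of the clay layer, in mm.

S_c ≈ 164 mm

Mid-depth of clay below the ground surface: z = 2 + 5.4/2 = 4.7 m.
Total vertical stress at mid-clay: σ_v = 19.6×2 + 17.4×2.7 = 86.18 kPa.
Pore pressure: u = 9.81×(4.7 − 1.8) = 28.449 kPa.
Initial effective stress: σ'_0 = σ_v − u = 86.18 − 28.449 = 57.731 kPa.
Final effective stress: σ'_f = 57.731 + 76.4 = 134.13 kPa.
σ'_f = 134.13 > σ'_p = 90.1 kPa, so the stress path crosses the preconsolidation pressure — recompression up to σ'_p, then virgin compression beyond:
S_c = H/(1+e₀)·[C_r·log₁₀(σ'_p/σ'_0) + C_c·log₁₀(σ'_f/σ'_p)]
    = 5.4/1.84 × [0.057×log₁₀(90.1/57.731) + 0.26×log₁₀(134.13/90.1)]
    = 2.9348 × [0.011019 + 0.044928] = 0.1642 m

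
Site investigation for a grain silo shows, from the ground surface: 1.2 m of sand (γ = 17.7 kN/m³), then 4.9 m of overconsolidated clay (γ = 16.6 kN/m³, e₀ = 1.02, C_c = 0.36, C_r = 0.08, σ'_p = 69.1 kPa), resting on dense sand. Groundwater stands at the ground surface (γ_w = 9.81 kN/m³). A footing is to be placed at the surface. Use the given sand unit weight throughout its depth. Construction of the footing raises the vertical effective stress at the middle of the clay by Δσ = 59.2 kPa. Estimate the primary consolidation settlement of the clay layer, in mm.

S_c ≈ 162 mm

Mid-depth of clay below the ground surface: z = 1.2 + 4.9/2 = 3.65 m.
Total vertical stress at mid-clay: σ_v = 17.7×1.2 + 16.6×2.45 = 61.91 kPa.
Pore pressure: u = 9.81×(3.65 − 0) = 35.806 kPa.
Initial effective stress: σ'_0 = σ_v − u = 61.91 − 35.806 = 26.104 kPa.
Final effective stress: σ'_f = 26.104 + 59.2 = 85.304 kPa.
σ'_f = 85.304 > σ'_p = 69.1 kPa, so the stress path crosses the preconsolidation pressure — recompression up to σ'_p, then virgin compression beyond:
S_c = H/(1+e₀)·[C_r·log₁₀(σ'_p/σ'_0) + C_c·log₁₀(σ'_f/σ'_p)]
    = 4.9/2.02 × [0.08×log₁₀(69.1/26.104) + 0.36×log₁₀(85.304/69.1)]
    = 2.4257 × [0.033822 + 0.032937] = 0.1619 m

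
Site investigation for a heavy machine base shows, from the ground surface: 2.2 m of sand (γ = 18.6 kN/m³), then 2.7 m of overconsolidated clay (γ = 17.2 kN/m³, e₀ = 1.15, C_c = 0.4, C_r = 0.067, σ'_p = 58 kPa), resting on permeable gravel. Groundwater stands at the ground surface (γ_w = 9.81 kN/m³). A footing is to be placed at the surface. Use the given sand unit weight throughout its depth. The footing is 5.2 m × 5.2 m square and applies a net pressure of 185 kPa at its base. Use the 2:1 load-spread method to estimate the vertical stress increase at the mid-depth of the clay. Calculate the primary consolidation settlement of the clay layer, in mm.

Mid-depth of clay below the ground surface: z = 2.2 + 2.7/2 = 3.55 m.
Total vertical stress at mid-clay: σ_v = 18.6×2.2 + 17.2×1.35 = 64.14 kPa.
Pore pressure: u = 9.81×(3.55 − 0) = 34.825 kPa.
Initial effective stress: σ'_0 = σ_v − u = 64.14 − 34.825 = 29.315 kPa.
Stress increase at mid-clay by the 2:1 spreading method:
Δσ = qBL/((B+z)(L+z)) = 185×5.2×5.2/((5.2+3.55)(5.2+3.55)) = 65.337 kPa
Final effective stress: σ'_f = 29.315 + 65.337 = 94.652 kPa.
σ'_f = 94.652 > σ'_p = 58 kPa, so the stress path crosses the preconsolidation pressure — recompression up to σ'_p, then virgin compression beyond:
S_c = H/(1+e₀)·[C_r·log₁₀(σ'_p/σ'_0) + C_c·log₁₀(σ'_f/σ'_p)]
    = 2.7/2.15 × [0.067×log₁₀(58/29.315) + 0.4×log₁₀(94.652/58)]
    = 1.2558 × [0.019855 + 0.085081] = 0.1318 m

S_c ≈ 132 mm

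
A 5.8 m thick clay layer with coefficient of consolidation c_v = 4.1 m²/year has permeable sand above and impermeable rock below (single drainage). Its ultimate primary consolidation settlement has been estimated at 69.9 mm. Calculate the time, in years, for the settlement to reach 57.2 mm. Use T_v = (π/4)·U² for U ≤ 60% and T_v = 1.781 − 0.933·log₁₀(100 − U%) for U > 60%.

Drainage path length: H_d = H = 5.8 m (single drainage).
U = S(t)/S_ult = 57.2/69.9 = 0.8183.
U > 60%: T_v = 1.781 − 0.933·log₁₀(100 − 81.831) = 0.60605.
t = T_v·H_d²/c_v = 0.60605×5.8²/4.1 = 4.973 years.

t ≈ 4.97 years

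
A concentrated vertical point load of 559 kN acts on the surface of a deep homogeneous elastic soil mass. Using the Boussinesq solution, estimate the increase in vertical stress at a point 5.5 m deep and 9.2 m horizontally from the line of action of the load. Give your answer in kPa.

Δσ_z ≈ 0.314 kPa

Boussinesq vertical stress below a point load on an elastic half-space:
Δσ_z = 3P/(2πz²) · [1 + (r/z)²]^(−5/2)
r/z = 9.2/5.5 = 1.6727; [1+(r/z)²]^(−5/2) = 0.035572.
Δσ_z = 3×559/(2π×5.5²) × 0.035572 = 8.8232 × 0.035572 = 0.3139 kPa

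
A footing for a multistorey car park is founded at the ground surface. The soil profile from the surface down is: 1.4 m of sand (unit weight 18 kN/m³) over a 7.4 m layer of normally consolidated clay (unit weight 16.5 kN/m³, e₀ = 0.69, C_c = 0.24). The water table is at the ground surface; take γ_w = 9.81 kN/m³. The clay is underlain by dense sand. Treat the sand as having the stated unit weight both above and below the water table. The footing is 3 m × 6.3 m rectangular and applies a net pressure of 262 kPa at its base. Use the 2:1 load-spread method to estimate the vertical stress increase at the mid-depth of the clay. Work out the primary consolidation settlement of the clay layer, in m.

S_c ≈ 0.415 m

Mid-depth of clay below the ground surface: z = 1.4 + 7.4/2 = 5.1 m.
Total vertical stress at mid-clay: σ_v = 18×1.4 + 16.5×3.7 = 86.25 kPa.
Pore pressure: u = 9.81×(5.1 − 0) = 50.031 kPa.
Initial effective stress: σ'_0 = σ_v − u = 86.25 − 50.031 = 36.219 kPa.
Stress increase at mid-clay by the 2:1 spreading method:
Δσ = qBL/((B+z)(L+z)) = 262×3×6.3/((3+5.1)(6.3+5.1)) = 53.626 kPa
Final effective stress: σ'_f = σ'_0 + Δσ = 36.219 + 53.626 = 89.845 kPa.
Normally consolidated clay, so the full stress increment lies on the virgin compression line:
S_c = C_c·H/(1+e₀)·log₁₀(σ'_f/σ'_0) = 0.24×7.4/(1+0.69)×log₁₀(89.845/36.219)
    = 1.0509 × 0.39456 = 0.4146 m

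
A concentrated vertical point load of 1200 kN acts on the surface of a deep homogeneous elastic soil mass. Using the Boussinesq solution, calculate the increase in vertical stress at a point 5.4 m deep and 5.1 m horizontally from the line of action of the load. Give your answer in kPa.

Δσ_z ≈ 3.99 kPa

Boussinesq vertical stress below a point load on an elastic half-space:
Δσ_z = 3P/(2πz²) · [1 + (r/z)²]^(−5/2)
r/z = 5.1/5.4 = 0.94444; [1+(r/z)²]^(−5/2) = 0.2031.
Δσ_z = 3×1200/(2π×5.4²) × 0.2031 = 19.649 × 0.2031 = 3.991 kPa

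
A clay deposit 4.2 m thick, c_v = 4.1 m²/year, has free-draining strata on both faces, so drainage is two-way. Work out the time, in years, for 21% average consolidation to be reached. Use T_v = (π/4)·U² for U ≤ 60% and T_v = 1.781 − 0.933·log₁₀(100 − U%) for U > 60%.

t ≈ 0.0373 years

Drainage path length: H_d = H/2 = 2.1 m (double drainage).
U ≤ 60%: T_v = (π/4)·U² = (π/4)×0.21² = 0.034636.
t = T_v·H_d²/c_v = 0.034636×2.1²/4.1 = 0.03725 years.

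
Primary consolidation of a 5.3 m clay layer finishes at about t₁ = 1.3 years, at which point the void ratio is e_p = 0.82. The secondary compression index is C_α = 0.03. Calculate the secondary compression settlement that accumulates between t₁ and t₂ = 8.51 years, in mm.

Secondary compression: S_s = C_α·H/(1+e_p)·log₁₀(t₂/t₁)
S_s = 0.03×5.3/(1+0.82)×log₁₀(8.51/1.3)
    = 0.08736 × 0.816 = 0.07129 m

S_s ≈ 71.3 mm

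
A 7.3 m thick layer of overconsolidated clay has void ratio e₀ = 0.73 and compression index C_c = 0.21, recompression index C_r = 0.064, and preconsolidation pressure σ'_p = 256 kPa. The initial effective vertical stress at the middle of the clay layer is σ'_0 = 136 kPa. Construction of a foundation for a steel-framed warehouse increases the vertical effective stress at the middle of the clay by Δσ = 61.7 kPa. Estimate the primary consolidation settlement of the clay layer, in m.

S_c ≈ 0.0439 m

Final effective stress: σ'_f = 136 + 61.7 = 197.7 kPa.
σ'_f = 197.7 ≤ σ'_p = 256 kPa, so the clay remains overconsolidated and only the recompression index applies:
S_c = C_r·H/(1+e₀)·log₁₀(σ'_f/σ'_0) = 0.064×7.3/1.73×log₁₀(197.7/136)
    = 0.27006 × 0.16247 = 0.04388 m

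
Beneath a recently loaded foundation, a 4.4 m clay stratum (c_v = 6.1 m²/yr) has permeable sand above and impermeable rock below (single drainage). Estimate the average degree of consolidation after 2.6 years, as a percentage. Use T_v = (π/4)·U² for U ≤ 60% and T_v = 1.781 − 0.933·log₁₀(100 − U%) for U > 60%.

U ≈ 89.3 %

Drainage path length: H_d = H = 4.4 m (single drainage).
T_v = c_v·t/H_d² = 6.1×2.6/4.4² = 0.81921.
T_v = 0.81921 corresponds to the U > 60% branch:
U = 1 − 10^((1.781 − T_v)/0.933)/100 = 0.8926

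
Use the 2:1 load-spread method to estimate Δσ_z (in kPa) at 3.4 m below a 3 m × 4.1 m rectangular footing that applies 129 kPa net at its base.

Δσ_z ≈ 33.1 kPa

By the 2:1 method the load spreads at 1 horizontal : 2 vertical, so at depth z the loaded area has grown by z in each plan dimension:
Δσ = qBL/((B+z)(L+z)) = 129×3×4.1/((3+3.4)(4.1+3.4)) = 33.056 kPa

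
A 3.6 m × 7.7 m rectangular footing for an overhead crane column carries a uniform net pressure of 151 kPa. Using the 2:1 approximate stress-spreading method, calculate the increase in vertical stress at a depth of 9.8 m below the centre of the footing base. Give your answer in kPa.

Δσ_z ≈ 17.9 kPa

By the 2:1 method the load spreads at 1 horizontal : 2 vertical, so at depth z the loaded area has grown by z in each plan dimension:
Δσ = qBL/((B+z)(L+z)) = 151×3.6×7.7/((3.6+9.8)(7.7+9.8)) = 17.85 kPa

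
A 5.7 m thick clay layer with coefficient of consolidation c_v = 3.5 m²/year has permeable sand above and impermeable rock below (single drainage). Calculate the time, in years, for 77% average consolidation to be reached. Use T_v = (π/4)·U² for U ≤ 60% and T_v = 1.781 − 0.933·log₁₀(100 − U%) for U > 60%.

Drainage path length: H_d = H = 5.7 m (single drainage).
U > 60%: T_v = 1.781 − 0.933·log₁₀(100 − 77) = 0.51051.
t = T_v·H_d²/c_v = 0.51051×5.7²/3.5 = 4.739 years.

t ≈ 4.74 years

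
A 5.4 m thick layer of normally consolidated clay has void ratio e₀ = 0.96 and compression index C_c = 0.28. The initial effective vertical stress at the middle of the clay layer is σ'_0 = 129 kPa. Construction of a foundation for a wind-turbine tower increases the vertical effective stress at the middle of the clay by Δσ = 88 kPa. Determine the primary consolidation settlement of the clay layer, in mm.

Final effective stress: σ'_f = σ'_0 + Δσ = 129 + 88 = 217 kPa.
Normally consolidated clay, so the full stress increment lies on the virgin compression line:
S_c = C_c·H/(1+e₀)·log₁₀(σ'_f/σ'_0) = 0.28×5.4/(1+0.96)×log₁₀(217/129)
    = 0.77143 × 0.22587 = 0.1742 m

S_c ≈ 174 mm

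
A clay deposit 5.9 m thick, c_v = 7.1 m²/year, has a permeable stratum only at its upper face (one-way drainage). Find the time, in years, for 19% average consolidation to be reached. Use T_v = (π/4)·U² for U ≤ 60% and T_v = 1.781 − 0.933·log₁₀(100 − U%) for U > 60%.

Drainage path length: H_d = H = 5.9 m (single drainage).
U ≤ 60%: T_v = (π/4)·U² = (π/4)×0.19² = 0.028353.
t = T_v·H_d²/c_v = 0.028353×5.9²/7.1 = 0.139 years.

t ≈ 0.139 years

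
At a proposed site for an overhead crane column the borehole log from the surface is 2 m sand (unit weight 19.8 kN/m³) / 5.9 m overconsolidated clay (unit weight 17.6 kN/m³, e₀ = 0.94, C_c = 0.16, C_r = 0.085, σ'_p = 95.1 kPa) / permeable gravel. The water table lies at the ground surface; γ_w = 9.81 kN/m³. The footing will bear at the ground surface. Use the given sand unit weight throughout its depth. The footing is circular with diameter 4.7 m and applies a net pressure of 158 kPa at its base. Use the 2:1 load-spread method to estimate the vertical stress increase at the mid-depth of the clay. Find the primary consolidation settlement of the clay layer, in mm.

Mid-depth of clay below the ground surface: z = 2 + 5.9/2 = 4.95 m.
Total vertical stress at mid-clay: σ_v = 19.8×2 + 17.6×2.95 = 91.52 kPa.
Pore pressure: u = 9.81×(4.95 − 0) = 48.56 kPa.
Initial effective stress: σ'_0 = σ_v − u = 91.52 − 48.56 = 42.96 kPa.
Stress increase at mid-clay by the 2:1 spreading method:
Δσ ≈ qD²/(D+z)² = 158×4.7²/(4.7+4.95)² = 37.48 kPa
Final effective stress: σ'_f = 42.96 + 37.48 = 80.44 kPa.
σ'_f = 80.44 ≤ σ'_p = 95.1 kPa, so the clay remains overconsolidated and only the recompression index applies:
S_c = C_r·H/(1+e₀)·log₁₀(σ'_f/σ'_0) = 0.085×5.9/1.94×log₁₀(80.44/42.96)
    = 0.2585 × 0.27241 = 0.07042 m

S_c ≈ 70.4 mm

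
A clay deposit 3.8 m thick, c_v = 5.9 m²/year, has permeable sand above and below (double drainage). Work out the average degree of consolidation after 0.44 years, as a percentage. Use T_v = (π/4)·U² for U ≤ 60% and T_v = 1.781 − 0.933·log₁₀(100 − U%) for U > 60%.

U ≈ 86.3 %

Drainage path length: H_d = H/2 = 1.9 m (double drainage).
T_v = c_v·t/H_d² = 5.9×0.44/1.9² = 0.71911.
T_v = 0.71911 corresponds to the U > 60% branch:
U = 1 − 10^((1.781 − T_v)/0.933)/100 = 0.8625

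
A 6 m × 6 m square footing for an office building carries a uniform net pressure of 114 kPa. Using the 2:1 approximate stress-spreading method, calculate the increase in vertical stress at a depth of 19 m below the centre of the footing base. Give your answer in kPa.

Δσ_z ≈ 6.57 kPa

By the 2:1 method the load spreads at 1 horizontal : 2 vertical, so at depth z the loaded area has grown by z in each plan dimension:
Δσ = qBL/((B+z)(L+z)) = 114×6×6/((6+19)(6+19)) = 6.5664 kPa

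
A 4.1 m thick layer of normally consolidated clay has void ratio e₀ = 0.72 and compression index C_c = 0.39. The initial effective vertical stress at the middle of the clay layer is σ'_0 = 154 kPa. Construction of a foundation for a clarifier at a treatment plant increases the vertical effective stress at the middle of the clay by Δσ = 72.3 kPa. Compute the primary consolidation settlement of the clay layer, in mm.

Final effective stress: σ'_f = σ'_0 + Δσ = 154 + 72.3 = 226.3 kPa.
Normally consolidated clay, so the full stress increment lies on the virgin compression line:
S_c = C_c·H/(1+e₀)·log₁₀(σ'_f/σ'_0) = 0.39×4.1/(1+0.72)×log₁₀(226.3/154)
    = 0.92965 × 0.16716 = 0.1554 m

S_c ≈ 155 mm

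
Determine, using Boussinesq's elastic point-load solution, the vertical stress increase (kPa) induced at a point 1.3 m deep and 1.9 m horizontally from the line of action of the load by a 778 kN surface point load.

Boussinesq vertical stress below a point load on an elastic half-space:
Δσ_z = 3P/(2πz²) · [1 + (r/z)²]^(−5/2)
r/z = 1.9/1.3 = 1.4615; [1+(r/z)²]^(−5/2) = 0.057415.
Δσ_z = 3×778/(2π×1.3²) × 0.057415 = 219.8 × 0.057415 = 12.62 kPa

Δσ_z ≈ 12.6 kPa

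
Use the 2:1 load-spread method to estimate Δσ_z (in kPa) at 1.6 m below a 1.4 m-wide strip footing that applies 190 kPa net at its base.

By the 2:1 method the load spreads at 1 horizontal : 2 vertical, so at depth z the loaded area has grown by z in each plan dimension:
Δσ = qB/(B+z) = 190×1.4/(1.4+1.6) = 88.667 kPa

Δσ_z ≈ 88.7 kPa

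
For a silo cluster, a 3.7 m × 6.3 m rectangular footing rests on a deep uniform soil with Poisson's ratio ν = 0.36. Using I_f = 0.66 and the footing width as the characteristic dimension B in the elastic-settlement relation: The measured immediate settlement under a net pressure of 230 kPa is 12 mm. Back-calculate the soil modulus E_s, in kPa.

E_s ≈ 40700 kPa

S_e = q·B·(1−ν²)/E_s · I_f  ⇒  E_s = q·B·(1−ν²)·I_f / S_e.
E_s = 230 × 3.7 × 0.8704 × 0.66 / 0.012 = 40740 kPa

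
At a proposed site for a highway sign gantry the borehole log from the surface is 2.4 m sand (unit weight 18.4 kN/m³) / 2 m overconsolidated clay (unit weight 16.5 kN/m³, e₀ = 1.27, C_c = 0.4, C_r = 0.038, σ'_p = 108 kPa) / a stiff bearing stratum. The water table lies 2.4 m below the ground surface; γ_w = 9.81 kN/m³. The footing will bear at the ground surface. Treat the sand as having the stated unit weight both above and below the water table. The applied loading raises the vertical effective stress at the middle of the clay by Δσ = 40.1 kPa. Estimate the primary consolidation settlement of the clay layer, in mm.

S_c ≈ 8.45 mm

Mid-depth of clay below the ground surface: z = 2.4 + 2/2 = 3.4 m.
Total vertical stress at mid-clay: σ_v = 18.4×2.4 + 16.5×1 = 60.66 kPa.
Pore pressure: u = 9.81×(3.4 − 2.4) = 9.81 kPa.
Initial effective stress: σ'_0 = σ_v − u = 60.66 − 9.81 = 50.85 kPa.
Final effective stress: σ'_f = 50.85 + 40.1 = 90.95 kPa.
σ'_f = 90.95 ≤ σ'_p = 108 kPa, so the clay remains overconsolidated and only the recompression index applies:
S_c = C_r·H/(1+e₀)·log₁₀(σ'_f/σ'_0) = 0.038×2/2.27×log₁₀(90.95/50.85)
    = 0.03348 × 0.25251 = 0.008454 m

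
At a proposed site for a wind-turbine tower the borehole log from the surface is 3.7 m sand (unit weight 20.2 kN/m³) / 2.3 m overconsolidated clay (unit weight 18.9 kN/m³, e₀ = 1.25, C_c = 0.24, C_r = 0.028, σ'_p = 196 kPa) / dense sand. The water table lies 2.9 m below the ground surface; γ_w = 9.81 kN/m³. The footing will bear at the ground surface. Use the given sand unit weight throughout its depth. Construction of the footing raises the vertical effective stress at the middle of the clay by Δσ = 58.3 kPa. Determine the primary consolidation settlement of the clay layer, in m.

S_c ≈ 0.00698 m

Mid-depth of clay below the ground surface: z = 3.7 + 2.3/2 = 4.85 m.
Total vertical stress at mid-clay: σ_v = 20.2×3.7 + 18.9×1.15 = 96.475 kPa.
Pore pressure: u = 9.81×(4.85 − 2.9) = 19.13 kPa.
Initial effective stress: σ'_0 = σ_v − u = 96.475 − 19.13 = 77.345 kPa.
Final effective stress: σ'_f = 77.345 + 58.3 = 135.64 kPa.
σ'_f = 135.64 ≤ σ'_p = 196 kPa, so the clay remains overconsolidated and only the recompression index applies:
S_c = C_r·H/(1+e₀)·log₁₀(σ'_f/σ'_0) = 0.028×2.3/2.25×log₁₀(135.64/77.345)
    = 0.028622 × 0.24396 = 0.006983 m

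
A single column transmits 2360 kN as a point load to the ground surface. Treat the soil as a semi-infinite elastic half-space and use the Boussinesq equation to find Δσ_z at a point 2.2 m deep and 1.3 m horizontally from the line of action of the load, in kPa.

Boussinesq vertical stress below a point load on an elastic half-space:
Δσ_z = 3P/(2πz²) · [1 + (r/z)²]^(−5/2)
r/z = 1.3/2.2 = 0.59091; [1+(r/z)²]^(−5/2) = 0.47297.
Δσ_z = 3×2360/(2π×2.2²) × 0.47297 = 232.81 × 0.47297 = 110.1 kPa

Δσ_z ≈ 110 kPa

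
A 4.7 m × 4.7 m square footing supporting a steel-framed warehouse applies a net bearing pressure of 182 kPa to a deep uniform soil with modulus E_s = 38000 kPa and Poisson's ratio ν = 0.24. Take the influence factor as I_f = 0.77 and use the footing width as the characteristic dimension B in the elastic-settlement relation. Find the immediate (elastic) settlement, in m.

Immediate (elastic) settlement: S_e = q·B·(1−ν²)/E_s · I_f.
S_e = 182 × 4.7 × (1 − 0.24²) / 38000 × 0.77
    = 182 × 4.7 × 0.9424 / 38000 × 0.77
    = 0.01633 m

S_e ≈ 0.0163 m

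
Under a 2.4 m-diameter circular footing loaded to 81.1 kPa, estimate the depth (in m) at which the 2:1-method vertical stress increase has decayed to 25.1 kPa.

2:1 spreading — at depth z the loaded area has grown by z in each plan dimension:
qD²/(D+z)² = Δσ_z ⇒ z = D(√(q/Δσ_z) − 1) = 2.4×(√(81.1/25.1) − 1) = 1.914 m

z ≈ 1.91 m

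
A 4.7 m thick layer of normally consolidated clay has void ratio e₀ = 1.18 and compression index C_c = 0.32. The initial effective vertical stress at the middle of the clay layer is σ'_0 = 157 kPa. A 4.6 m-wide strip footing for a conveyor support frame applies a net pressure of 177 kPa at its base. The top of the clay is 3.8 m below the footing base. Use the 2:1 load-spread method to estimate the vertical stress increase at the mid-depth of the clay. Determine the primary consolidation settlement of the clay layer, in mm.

S_c ≈ 118 mm

Mid-depth of clay below the footing base: z = 3.8 + 4.7/2 = 6.15 m.
Stress increase at mid-clay by the 2:1 spreading method:
Δσ = qB/(B+z) = 177×4.6/(4.6+6.15) = 75.74 kPa
Final effective stress: σ'_f = σ'_0 + Δσ = 157 + 75.74 = 232.74 kPa.
Normally consolidated clay, so the full stress increment lies on the virgin compression line:
S_c = C_c·H/(1+e₀)·log₁₀(σ'_f/σ'_0) = 0.32×4.7/(1+1.18)×log₁₀(232.74/157)
    = 0.68991 × 0.17097 = 0.118 m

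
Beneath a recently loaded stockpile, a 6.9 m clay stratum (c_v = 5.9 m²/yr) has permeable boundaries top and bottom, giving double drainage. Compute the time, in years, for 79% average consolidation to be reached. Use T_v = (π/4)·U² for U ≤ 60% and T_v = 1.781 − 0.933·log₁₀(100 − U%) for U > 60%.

Drainage path length: H_d = H/2 = 3.45 m (double drainage).
U > 60%: T_v = 1.781 − 0.933·log₁₀(100 − 79) = 0.54737.
t = T_v·H_d²/c_v = 0.54737×3.45²/5.9 = 1.104 years.

t ≈ 1.1 years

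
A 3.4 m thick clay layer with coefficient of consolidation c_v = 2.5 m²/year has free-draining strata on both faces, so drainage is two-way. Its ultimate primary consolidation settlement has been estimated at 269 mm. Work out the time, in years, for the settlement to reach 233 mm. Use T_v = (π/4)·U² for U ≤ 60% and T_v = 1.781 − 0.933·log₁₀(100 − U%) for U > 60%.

t ≈ 0.844 years

Drainage path length: H_d = H/2 = 1.7 m (double drainage).
U = S(t)/S_ult = 233/269 = 0.8662.
U > 60%: T_v = 1.781 − 0.933·log₁₀(100 − 86.617) = 0.72993.
t = T_v·H_d²/c_v = 0.72993×1.7²/2.5 = 0.8438 years.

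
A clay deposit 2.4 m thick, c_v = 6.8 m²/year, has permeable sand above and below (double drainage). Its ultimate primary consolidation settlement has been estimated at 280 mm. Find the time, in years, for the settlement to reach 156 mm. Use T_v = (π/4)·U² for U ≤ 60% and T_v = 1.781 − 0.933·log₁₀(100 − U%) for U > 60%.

t ≈ 0.0516 years

Drainage path length: H_d = H/2 = 1.2 m (double drainage).
U = S(t)/S_ult = 156/280 = 0.5571.
U ≤ 60%: T_v = (π/4)·U² = (π/4)×0.55714² = 0.24379.
t = T_v·H_d²/c_v = 0.24379×1.2²/6.8 = 0.05163 years.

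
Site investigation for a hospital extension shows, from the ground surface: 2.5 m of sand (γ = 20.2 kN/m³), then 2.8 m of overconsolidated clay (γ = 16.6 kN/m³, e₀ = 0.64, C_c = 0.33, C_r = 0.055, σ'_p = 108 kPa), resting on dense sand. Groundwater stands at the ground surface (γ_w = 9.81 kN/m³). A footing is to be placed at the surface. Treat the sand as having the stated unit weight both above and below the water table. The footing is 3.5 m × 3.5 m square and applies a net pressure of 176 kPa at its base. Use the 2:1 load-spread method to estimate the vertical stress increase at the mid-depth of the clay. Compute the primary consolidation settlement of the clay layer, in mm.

S_c ≈ 30.4 mm

Mid-depth of clay below the ground surface: z = 2.5 + 2.8/2 = 3.9 m.
Total vertical stress at mid-clay: σ_v = 20.2×2.5 + 16.6×1.4 = 73.74 kPa.
Pore pressure: u = 9.81×(3.9 − 0) = 38.259 kPa.
Initial effective stress: σ'_0 = σ_v − u = 73.74 − 38.259 = 35.481 kPa.
Stress increase at mid-clay by the 2:1 spreading method:
Δσ = qBL/((B+z)(L+z)) = 176×3.5×3.5/((3.5+3.9)(3.5+3.9)) = 39.372 kPa
Final effective stress: σ'_f = 35.481 + 39.372 = 74.853 kPa.
σ'_f = 74.853 ≤ σ'_p = 108 kPa, so the clay remains overconsolidated and only the recompression index applies:
S_c = C_r·H/(1+e₀)·log₁₀(σ'_f/σ'_0) = 0.055×2.8/1.64×log₁₀(74.853/35.481)
    = 0.093901 × 0.32421 = 0.03044 m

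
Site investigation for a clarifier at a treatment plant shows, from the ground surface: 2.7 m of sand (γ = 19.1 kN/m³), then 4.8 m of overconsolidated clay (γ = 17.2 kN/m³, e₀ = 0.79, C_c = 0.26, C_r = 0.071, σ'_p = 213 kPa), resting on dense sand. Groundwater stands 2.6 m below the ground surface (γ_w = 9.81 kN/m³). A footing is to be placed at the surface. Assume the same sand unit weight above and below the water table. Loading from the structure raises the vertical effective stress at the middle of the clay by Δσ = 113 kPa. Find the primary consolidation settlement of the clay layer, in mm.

Mid-depth of clay below the ground surface: z = 2.7 + 4.8/2 = 5.1 m.
Total vertical stress at mid-clay: σ_v = 19.1×2.7 + 17.2×2.4 = 92.85 kPa.
Pore pressure: u = 9.81×(5.1 − 2.6) = 24.525 kPa.
Initial effective stress: σ'_0 = σ_v − u = 92.85 − 24.525 = 68.325 kPa.
Final effective stress: σ'_f = 68.325 + 113 = 181.32 kPa.
σ'_f = 181.32 ≤ σ'_p = 213 kPa, so the clay remains overconsolidated and only the recompression index applies:
S_c = C_r·H/(1+e₀)·log₁₀(σ'_f/σ'_0) = 0.071×4.8/1.79×log₁₀(181.32/68.325)
    = 0.19039 × 0.42387 = 0.0807 m

S_c ≈ 80.7 mm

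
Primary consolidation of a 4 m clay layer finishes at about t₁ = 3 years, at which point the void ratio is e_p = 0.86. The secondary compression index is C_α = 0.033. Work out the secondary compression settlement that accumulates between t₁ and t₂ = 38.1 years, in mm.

Secondary compression: S_s = C_α·H/(1+e_p)·log₁₀(t₂/t₁)
S_s = 0.033×4/(1+0.86)×log₁₀(38.1/3)
    = 0.07097 × 1.104 = 0.07833 m

S_s ≈ 78.3 mm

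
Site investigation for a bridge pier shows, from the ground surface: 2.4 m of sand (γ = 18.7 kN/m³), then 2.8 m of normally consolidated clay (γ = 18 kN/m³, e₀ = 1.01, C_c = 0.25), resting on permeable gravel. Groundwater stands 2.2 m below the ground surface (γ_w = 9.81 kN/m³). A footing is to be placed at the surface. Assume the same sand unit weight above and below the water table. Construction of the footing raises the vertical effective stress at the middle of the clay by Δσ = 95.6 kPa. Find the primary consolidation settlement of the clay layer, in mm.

Mid-depth of clay below the ground surface: z = 2.4 + 2.8/2 = 3.8 m.
Total vertical stress at mid-clay: σ_v = 18.7×2.4 + 18×1.4 = 70.08 kPa.
Pore pressure: u = 9.81×(3.8 − 2.2) = 15.696 kPa.
Initial effective stress: σ'_0 = σ_v − u = 70.08 − 15.696 = 54.384 kPa.
Final effective stress: σ'_f = σ'_0 + Δσ = 54.384 + 95.6 = 149.98 kPa.
Normally consolidated clay, so the full stress increment lies on the virgin compression line:
S_c = C_c·H/(1+e₀)·log₁₀(σ'_f/σ'_0) = 0.25×2.8/(1+1.01)×log₁₀(149.98/54.384)
    = 0.34826 × 0.44056 = 0.1534 m

S_c ≈ 153 mm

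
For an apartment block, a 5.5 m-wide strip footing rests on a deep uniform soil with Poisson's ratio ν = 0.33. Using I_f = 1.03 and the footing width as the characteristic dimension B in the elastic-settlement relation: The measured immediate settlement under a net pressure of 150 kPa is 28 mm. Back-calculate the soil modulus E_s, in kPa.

E_s ≈ 27000 kPa

S_e = q·B·(1−ν²)/E_s · I_f  ⇒  E_s = q·B·(1−ν²)·I_f / S_e.
E_s = 150 × 5.5 × 0.8911 × 1.03 / 0.028 = 27040 kPa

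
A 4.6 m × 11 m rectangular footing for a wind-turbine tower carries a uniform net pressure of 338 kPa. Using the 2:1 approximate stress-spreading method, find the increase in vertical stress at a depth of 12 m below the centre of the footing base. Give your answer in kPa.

Δσ_z ≈ 44.8 kPa

By the 2:1 method the load spreads at 1 horizontal : 2 vertical, so at depth z the loaded area has grown by z in each plan dimension:
Δσ = qBL/((B+z)(L+z)) = 338×4.6×11/((4.6+12)(11+12)) = 44.795 kPa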